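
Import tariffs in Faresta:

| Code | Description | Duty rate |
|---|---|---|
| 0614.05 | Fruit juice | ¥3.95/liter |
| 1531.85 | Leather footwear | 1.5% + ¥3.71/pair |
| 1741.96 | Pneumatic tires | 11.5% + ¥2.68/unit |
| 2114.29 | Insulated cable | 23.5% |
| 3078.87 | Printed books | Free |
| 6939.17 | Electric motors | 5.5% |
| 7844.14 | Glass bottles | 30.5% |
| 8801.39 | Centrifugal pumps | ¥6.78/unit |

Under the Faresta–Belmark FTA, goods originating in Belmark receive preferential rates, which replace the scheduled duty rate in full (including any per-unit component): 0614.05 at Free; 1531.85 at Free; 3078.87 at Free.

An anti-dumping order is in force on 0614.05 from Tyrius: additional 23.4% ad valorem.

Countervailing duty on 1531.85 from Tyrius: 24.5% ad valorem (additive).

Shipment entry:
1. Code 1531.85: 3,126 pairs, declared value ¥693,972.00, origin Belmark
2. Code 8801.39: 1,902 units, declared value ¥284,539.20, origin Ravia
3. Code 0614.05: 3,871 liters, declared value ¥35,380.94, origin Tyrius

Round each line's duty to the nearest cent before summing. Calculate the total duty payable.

Line 1 (1531.85, Belmark, 3,126 pairs, ¥693,972.00):
Base rate for 1531.85 is 1.5% + ¥3.71/pair.
Origin Belmark qualifies under the Faresta–Belmark agreement and 1531.85 is covered: preferential rate Free applies instead.
The additional-duty order on 1531.85 targets Tyrius, not Belmark; it does not apply.
Duty = ¥693,972.00 × 0% = ¥0.00.
Line 2 (8801.39, Ravia, 1,902 units, ¥284,539.20):
Base rate for 8801.39 is ¥6.78/unit.
Duty = 1,902 × ¥6.78 = ¥12,895.56.
Line 3 (0614.05, Tyrius, 3,871 liters, ¥35,380.94):
Base rate for 0614.05 is ¥3.95/liter.
0614.05 has an FTA preferential rate, but origin Tyrius is not Belmark; base rate stands.
Additional duty on 0614.05 from Tyrius: +23.4% ad valorem. Applied ad valorem rate = 23.4%.
Duty = ¥35,380.94 × 23.4% + 3,871 × ¥3.95 = ¥23,569.59.
Total = ¥0.00 + ¥12,895.56 + ¥23,569.59 = ¥36,465.15.

¥36,465.15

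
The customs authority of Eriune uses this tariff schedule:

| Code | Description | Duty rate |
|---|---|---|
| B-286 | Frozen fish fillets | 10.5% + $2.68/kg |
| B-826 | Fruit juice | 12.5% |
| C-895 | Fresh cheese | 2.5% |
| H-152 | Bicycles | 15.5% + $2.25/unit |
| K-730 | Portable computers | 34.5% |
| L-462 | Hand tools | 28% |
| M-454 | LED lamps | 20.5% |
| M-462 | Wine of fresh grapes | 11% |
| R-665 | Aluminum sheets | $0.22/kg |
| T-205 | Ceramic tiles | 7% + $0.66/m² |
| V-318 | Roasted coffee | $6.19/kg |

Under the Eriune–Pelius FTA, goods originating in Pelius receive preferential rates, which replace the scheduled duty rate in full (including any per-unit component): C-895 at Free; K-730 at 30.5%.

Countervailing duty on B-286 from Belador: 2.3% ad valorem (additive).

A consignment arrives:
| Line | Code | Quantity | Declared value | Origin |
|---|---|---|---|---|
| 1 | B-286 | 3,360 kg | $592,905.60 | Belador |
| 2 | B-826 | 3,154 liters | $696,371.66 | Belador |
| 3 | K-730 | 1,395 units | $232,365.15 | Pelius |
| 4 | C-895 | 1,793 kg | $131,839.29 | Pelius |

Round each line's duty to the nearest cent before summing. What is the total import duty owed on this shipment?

Line 1 (B-286, Belador, 3,360 kg, $592,905.60):
Base rate for B-286 is 10.5% + $2.68/kg.
Additional duty on B-286 from Belador: +2.3%. Applied ad valorem rate: 10.5% + 2.3% = 12.8%.
Duty = $592,905.60 × 12.8% + 3,360 × $2.68 = $84,896.72.
Line 2 (B-826, Belador, 3,154 liters, $696,371.66):
Base rate for B-826 is 12.5%.
Duty = $696,371.66 × 12.5% = $87,046.46.
Line 3 (K-730, Pelius, 1,395 units, $232,365.15):
Base rate for K-730 is 34.5%.
Origin Pelius qualifies under the Eriune–Pelius agreement and K-730 is covered: preferential rate 30.5% applies instead.
Duty = $232,365.15 × 30.5% = $70,871.37.
Line 4 (C-895, Pelius, 1,793 kg, $131,839.29):
Base rate for C-895 is 2.5%.
Origin Pelius qualifies under the Eriune–Pelius agreement and C-895 is covered: preferential rate Free applies instead.
Duty = $131,839.29 × 0% = $0.00.
Total = $84,896.72 + $87,046.46 + $70,871.37 + $0.00 = $242,814.55.

$242,814.55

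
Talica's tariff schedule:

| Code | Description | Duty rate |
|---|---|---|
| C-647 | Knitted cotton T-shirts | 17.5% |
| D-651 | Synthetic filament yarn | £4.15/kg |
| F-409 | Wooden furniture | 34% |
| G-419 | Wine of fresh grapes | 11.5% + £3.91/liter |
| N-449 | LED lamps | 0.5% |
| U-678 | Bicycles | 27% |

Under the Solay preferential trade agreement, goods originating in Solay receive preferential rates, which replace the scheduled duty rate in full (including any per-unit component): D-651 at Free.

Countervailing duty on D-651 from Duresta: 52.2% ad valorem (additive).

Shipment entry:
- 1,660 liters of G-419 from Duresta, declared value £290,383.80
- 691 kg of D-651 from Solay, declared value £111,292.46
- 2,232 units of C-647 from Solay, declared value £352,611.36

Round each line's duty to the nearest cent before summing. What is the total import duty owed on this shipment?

£101,591.73

Line 1 (G-419, Duresta, 1,660 liters, £290,383.80):
Base rate for G-419 is 11.5% + £3.91/liter.
Duty = £290,383.80 × 11.5% + 1,660 × £3.91 = £39,884.74.
Line 2 (D-651, Solay, 691 kg, £111,292.46):
Base rate for D-651 is £4.15/kg.
Origin Solay qualifies under the Talica–Solay agreement and D-651 is covered: preferential rate Free applies instead.
The additional-duty order on D-651 targets Duresta, not Solay; it does not apply.
Duty = £111,292.46 × 0% = £0.00.
Line 3 (C-647, Solay, 2,232 units, £352,611.36):
Base rate for C-647 is 17.5%.
Origin Solay is the FTA partner but C-647 is not on the preference list; base rate stands.
Duty = £352,611.36 × 17.5% = £61,706.99.
Total = £39,884.74 + £0.00 + £61,706.99 = £101,591.73.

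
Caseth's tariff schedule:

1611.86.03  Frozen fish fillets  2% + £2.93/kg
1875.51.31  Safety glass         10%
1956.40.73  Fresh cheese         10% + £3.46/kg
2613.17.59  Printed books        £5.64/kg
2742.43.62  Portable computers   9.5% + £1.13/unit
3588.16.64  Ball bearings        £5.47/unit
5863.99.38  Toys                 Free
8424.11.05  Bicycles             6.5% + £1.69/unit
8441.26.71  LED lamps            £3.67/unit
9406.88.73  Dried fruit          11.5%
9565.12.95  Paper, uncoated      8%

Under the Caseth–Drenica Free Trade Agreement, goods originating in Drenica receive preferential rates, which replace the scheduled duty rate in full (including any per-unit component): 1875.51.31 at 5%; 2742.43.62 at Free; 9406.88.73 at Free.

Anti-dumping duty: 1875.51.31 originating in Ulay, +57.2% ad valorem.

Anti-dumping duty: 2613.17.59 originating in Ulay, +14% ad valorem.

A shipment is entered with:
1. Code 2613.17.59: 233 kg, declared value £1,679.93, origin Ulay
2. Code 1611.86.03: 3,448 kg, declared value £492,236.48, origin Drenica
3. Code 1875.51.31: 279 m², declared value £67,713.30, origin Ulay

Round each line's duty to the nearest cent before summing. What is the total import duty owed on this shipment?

£67,000.02

Line 1 (2613.17.59, Ulay, 233 kg, £1,679.93):
Base rate for 2613.17.59 is £5.64/kg.
Additional duty on 2613.17.59 from Ulay: +14% ad valorem. Applied ad valorem rate = 14%.
Duty = £1,679.93 × 14% + 233 × £5.64 = £1,549.31.
Line 2 (1611.86.03, Drenica, 3,448 kg, £492,236.48):
Base rate for 1611.86.03 is 2% + £2.93/kg.
Origin Drenica is the FTA partner but 1611.86.03 is not on the preference list; base rate stands.
Duty = £492,236.48 × 2% + 3,448 × £2.93 = £19,947.37.
Line 3 (1875.51.31, Ulay, 279 m², £67,713.30):
Base rate for 1875.51.31 is 10%.
1875.51.31 has an FTA preferential rate, but origin Ulay is not Drenica; base rate stands.
Additional duty on 1875.51.31 from Ulay: +57.2%. Applied ad valorem rate: 10% + 57.2% = 67.2%.
Duty = £67,713.30 × 67.2% = £45,503.34.
Total = £1,549.31 + £19,947.37 + £45,503.34 = £67,000.02.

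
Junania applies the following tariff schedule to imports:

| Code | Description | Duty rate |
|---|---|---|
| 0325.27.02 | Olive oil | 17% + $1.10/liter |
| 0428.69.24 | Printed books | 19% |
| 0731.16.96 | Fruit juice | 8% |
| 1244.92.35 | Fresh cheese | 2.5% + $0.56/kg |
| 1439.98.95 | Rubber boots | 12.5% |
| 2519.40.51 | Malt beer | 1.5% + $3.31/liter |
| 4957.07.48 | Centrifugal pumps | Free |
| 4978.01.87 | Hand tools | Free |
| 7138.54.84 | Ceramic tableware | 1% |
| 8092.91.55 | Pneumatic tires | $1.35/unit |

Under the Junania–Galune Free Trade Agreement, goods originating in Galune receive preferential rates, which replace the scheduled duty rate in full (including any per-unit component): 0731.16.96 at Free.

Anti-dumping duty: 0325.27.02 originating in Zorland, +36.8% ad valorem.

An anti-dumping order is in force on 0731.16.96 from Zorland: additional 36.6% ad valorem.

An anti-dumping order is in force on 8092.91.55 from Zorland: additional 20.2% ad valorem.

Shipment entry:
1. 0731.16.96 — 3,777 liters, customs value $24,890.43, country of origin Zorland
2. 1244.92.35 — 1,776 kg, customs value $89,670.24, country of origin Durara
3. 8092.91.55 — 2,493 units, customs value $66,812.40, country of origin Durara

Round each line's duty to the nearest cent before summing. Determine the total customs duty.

Line 1 (0731.16.96, Zorland, 3,777 liters, $24,890.43):
Base rate for 0731.16.96 is 8%.
0731.16.96 has an FTA preferential rate, but origin Zorland is not Galune; base rate stands.
Additional duty on 0731.16.96 from Zorland: +36.6%. Applied ad valorem rate: 8% + 36.6% = 44.6%.
Duty = $24,890.43 × 44.6% = $11,101.13.
Line 2 (1244.92.35, Durara, 1,776 kg, $89,670.24):
Base rate for 1244.92.35 is 2.5% + $0.56/kg.
Duty = $89,670.24 × 2.5% + 1,776 × $0.56 = $3,236.32.
Line 3 (8092.91.55, Durara, 2,493 units, $66,812.40):
Base rate for 8092.91.55 is $1.35/unit.
The additional-duty order on 8092.91.55 targets Zorland, not Durara; it does not apply.
Duty = 2,493 × $1.35 = $3,365.55.
Total = $11,101.13 + $3,236.32 + $3,365.55 = $17,703.00.

$17,703.00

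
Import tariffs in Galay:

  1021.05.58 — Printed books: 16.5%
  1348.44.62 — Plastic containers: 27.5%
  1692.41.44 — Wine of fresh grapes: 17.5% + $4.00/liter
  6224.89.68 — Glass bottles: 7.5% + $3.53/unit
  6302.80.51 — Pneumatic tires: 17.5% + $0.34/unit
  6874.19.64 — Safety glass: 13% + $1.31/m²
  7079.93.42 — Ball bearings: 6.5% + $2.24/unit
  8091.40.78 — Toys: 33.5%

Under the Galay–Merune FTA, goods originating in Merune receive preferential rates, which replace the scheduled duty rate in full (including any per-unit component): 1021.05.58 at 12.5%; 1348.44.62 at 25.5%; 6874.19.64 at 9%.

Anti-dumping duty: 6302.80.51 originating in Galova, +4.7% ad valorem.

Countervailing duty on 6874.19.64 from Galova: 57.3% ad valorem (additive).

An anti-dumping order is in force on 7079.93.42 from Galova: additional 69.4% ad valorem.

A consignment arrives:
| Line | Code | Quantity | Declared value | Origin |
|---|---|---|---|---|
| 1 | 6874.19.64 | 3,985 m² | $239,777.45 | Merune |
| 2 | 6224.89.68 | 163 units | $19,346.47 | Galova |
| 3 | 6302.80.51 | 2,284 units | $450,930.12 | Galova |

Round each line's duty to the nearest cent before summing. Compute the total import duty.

Line 1 (6874.19.64, Merune, 3,985 m², $239,777.45):
Base rate for 6874.19.64 is 13% + $1.31/m².
Origin Merune qualifies under the Galay–Merune agreement and 6874.19.64 is covered: preferential rate 9% applies instead.
The additional-duty order on 6874.19.64 targets Galova, not Merune; it does not apply.
Duty = $239,777.45 × 9% = $21,579.97.
Line 2 (6224.89.68, Galova, 163 units, $19,346.47):
Base rate for 6224.89.68 is 7.5% + $3.53/unit.
Duty = $19,346.47 × 7.5% + 163 × $3.53 = $2,026.38.
Line 3 (6302.80.51, Galova, 2,284 units, $450,930.12):
Base rate for 6302.80.51 is 17.5% + $0.34/unit.
Additional duty on 6302.80.51 from Galova: +4.7%. Applied ad valorem rate: 17.5% + 4.7% = 22.2%.
Duty = $450,930.12 × 22.2% + 2,284 × $0.34 = $100,883.05.
Total = $21,579.97 + $2,026.38 + $100,883.05 = $124,489.40.

$124,489.40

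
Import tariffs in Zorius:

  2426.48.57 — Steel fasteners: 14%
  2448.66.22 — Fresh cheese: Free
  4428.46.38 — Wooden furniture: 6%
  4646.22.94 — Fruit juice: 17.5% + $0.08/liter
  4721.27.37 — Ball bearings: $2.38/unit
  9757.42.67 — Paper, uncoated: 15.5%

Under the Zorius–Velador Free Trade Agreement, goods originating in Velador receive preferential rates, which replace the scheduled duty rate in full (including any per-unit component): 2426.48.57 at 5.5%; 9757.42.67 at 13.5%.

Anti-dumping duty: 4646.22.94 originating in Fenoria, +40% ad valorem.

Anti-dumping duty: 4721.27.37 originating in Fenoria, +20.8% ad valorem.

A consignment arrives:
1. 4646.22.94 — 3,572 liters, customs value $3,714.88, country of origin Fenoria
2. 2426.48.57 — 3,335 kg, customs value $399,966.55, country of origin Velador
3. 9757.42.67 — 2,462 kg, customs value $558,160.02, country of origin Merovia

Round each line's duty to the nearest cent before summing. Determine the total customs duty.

Line 1 (4646.22.94, Fenoria, 3,572 liters, $3,714.88):
Base rate for 4646.22.94 is 17.5% + $0.08/liter.
Additional duty on 4646.22.94 from Fenoria: +40%. Applied ad valorem rate: 17.5% + 40% = 57.5%.
Duty = $3,714.88 × 57.5% + 3,572 × $0.08 = $2,421.82.
Line 2 (2426.48.57, Velador, 3,335 kg, $399,966.55):
Base rate for 2426.48.57 is 14%.
Origin Velador qualifies under the Zorius–Velador agreement and 2426.48.57 is covered: preferential rate 5.5% applies instead.
Duty = $399,966.55 × 5.5% = $21,998.16.
Line 3 (9757.42.67, Merovia, 2,462 kg, $558,160.02):
Base rate for 9757.42.67 is 15.5%.
9757.42.67 has an FTA preferential rate, but origin Merovia is not Velador; base rate stands.
Duty = $558,160.02 × 15.5% = $86,514.80.
Total = $2,421.82 + $21,998.16 + $86,514.80 = $110,934.78.

$110,934.78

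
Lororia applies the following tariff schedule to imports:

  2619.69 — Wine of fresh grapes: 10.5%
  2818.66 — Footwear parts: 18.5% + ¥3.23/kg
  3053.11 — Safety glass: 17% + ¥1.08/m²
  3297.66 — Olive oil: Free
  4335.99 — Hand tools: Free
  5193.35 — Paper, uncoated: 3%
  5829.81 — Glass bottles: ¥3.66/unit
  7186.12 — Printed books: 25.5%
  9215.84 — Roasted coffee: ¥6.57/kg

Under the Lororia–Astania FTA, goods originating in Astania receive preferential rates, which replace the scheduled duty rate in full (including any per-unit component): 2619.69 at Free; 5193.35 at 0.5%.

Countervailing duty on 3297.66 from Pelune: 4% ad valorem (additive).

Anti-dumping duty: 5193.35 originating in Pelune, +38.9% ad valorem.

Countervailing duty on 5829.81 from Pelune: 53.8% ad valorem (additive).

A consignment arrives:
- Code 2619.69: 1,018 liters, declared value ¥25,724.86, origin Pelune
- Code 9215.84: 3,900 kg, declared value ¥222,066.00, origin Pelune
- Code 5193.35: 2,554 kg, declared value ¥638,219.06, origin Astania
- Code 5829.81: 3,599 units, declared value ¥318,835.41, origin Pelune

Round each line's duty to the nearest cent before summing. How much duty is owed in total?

Line 1 (2619.69, Pelune, 1,018 liters, ¥25,724.86):
Base rate for 2619.69 is 10.5%.
2619.69 has an FTA preferential rate, but origin Pelune is not Astania; base rate stands.
Duty = ¥25,724.86 × 10.5% = ¥2,701.11.
Line 2 (9215.84, Pelune, 3,900 kg, ¥222,066.00):
Base rate for 9215.84 is ¥6.57/kg.
Duty = 3,900 × ¥6.57 = ¥25,623.00.
Line 3 (5193.35, Astania, 2,554 kg, ¥638,219.06):
Base rate for 5193.35 is 3%.
Origin Astania qualifies under the Lororia–Astania agreement and 5193.35 is covered: preferential rate 0.5% applies instead.
The additional-duty order on 5193.35 targets Pelune, not Astania; it does not apply.
Duty = ¥638,219.06 × 0.5% = ¥3,191.10.
Line 4 (5829.81, Pelune, 3,599 units, ¥318,835.41):
Base rate for 5829.81 is ¥3.66/unit.
Additional duty on 5829.81 from Pelune: +53.8% ad valorem. Applied ad valorem rate = 53.8%.
Duty = ¥318,835.41 × 53.8% + 3,599 × ¥3.66 = ¥184,705.79.
Total = ¥2,701.11 + ¥25,623.00 + ¥3,191.10 + ¥184,705.79 = ¥216,221.00.

¥216,221.00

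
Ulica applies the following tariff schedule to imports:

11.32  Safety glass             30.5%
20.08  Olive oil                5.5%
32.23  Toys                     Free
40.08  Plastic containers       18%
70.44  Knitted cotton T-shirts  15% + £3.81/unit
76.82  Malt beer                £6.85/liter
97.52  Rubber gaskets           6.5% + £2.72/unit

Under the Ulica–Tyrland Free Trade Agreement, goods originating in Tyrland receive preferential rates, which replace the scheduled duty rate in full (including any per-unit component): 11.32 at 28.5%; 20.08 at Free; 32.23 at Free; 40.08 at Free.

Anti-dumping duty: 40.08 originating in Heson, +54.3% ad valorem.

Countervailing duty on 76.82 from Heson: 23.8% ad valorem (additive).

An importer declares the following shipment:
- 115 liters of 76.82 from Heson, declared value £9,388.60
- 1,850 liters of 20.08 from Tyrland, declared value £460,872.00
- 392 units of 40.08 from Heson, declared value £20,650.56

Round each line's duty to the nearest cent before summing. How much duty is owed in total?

£17,952.59

Line 1 (76.82, Heson, 115 liters, £9,388.60):
Base rate for 76.82 is £6.85/liter.
Additional duty on 76.82 from Heson: +23.8% ad valorem. Applied ad valorem rate = 23.8%.
Duty = £9,388.60 × 23.8% + 115 × £6.85 = £3,022.24.
Line 2 (20.08, Tyrland, 1,850 liters, £460,872.00):
Base rate for 20.08 is 5.5%.
Origin Tyrland qualifies under the Ulica–Tyrland agreement and 20.08 is covered: preferential rate Free applies instead.
Duty = £460,872.00 × 0% = £0.00.
Line 3 (40.08, Heson, 392 units, £20,650.56):
Base rate for 40.08 is 18%.
40.08 has an FTA preferential rate, but origin Heson is not Tyrland; base rate stands.
Additional duty on 40.08 from Heson: +54.3%. Applied ad valorem rate: 18% + 54.3% = 72.3%.
Duty = £20,650.56 × 72.3% = £14,930.35.
Total = £3,022.24 + £0.00 + £14,930.35 = £17,952.59.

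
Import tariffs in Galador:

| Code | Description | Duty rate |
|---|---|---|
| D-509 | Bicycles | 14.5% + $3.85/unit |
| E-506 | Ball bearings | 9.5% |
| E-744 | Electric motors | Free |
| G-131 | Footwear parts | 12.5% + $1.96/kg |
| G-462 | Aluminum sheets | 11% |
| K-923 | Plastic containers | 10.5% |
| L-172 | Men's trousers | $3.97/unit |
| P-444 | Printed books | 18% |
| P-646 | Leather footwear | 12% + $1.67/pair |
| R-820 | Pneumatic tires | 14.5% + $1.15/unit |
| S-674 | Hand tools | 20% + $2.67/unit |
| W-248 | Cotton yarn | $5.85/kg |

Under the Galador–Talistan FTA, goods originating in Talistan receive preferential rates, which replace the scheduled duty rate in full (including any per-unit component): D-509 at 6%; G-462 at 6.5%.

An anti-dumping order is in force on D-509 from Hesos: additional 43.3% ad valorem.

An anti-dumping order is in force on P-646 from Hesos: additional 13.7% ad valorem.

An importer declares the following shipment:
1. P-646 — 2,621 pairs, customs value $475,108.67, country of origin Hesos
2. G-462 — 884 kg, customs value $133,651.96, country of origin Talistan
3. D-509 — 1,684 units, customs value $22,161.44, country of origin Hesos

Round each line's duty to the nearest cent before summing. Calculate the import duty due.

$154,460.09

Line 1 (P-646, Hesos, 2,621 pairs, $475,108.67):
Base rate for P-646 is 12% + $1.67/pair.
Additional duty on P-646 from Hesos: +13.7%. Applied ad valorem rate: 12% + 13.7% = 25.7%.
Duty = $475,108.67 × 25.7% + 2,621 × $1.67 = $126,480.00.
Line 2 (G-462, Talistan, 884 kg, $133,651.96):
Base rate for G-462 is 11%.
Origin Talistan qualifies under the Galador–Talistan agreement and G-462 is covered: preferential rate 6.5% applies instead.
Duty = $133,651.96 × 6.5% = $8,687.38.
Line 3 (D-509, Hesos, 1,684 units, $22,161.44):
Base rate for D-509 is 14.5% + $3.85/unit.
D-509 has an FTA preferential rate, but origin Hesos is not Talistan; base rate stands.
Additional duty on D-509 from Hesos: +43.3%. Applied ad valorem rate: 14.5% + 43.3% = 57.8%.
Duty = $22,161.44 × 57.8% + 1,684 × $3.85 = $19,292.71.
Total = $126,480.00 + $8,687.38 + $19,292.71 = $154,460.09.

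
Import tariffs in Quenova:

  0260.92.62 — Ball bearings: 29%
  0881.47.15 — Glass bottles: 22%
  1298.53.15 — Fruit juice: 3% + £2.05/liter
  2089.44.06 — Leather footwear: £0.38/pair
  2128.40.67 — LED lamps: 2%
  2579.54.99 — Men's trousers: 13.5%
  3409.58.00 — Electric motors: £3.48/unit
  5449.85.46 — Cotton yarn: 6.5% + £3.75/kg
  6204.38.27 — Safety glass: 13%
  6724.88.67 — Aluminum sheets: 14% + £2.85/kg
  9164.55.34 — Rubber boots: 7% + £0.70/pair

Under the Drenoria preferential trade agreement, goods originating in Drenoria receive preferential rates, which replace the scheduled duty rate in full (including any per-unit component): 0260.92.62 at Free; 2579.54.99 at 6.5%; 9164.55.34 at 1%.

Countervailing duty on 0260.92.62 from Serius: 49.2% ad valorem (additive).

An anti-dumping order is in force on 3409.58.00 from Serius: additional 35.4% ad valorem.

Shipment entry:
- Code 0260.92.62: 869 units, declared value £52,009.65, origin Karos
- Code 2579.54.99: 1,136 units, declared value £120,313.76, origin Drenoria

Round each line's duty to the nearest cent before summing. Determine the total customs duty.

Line 1 (0260.92.62, Karos, 869 units, £52,009.65):
Base rate for 0260.92.62 is 29%.
0260.92.62 has an FTA preferential rate, but origin Karos is not Drenoria; base rate stands.
The additional-duty order on 0260.92.62 targets Serius, not Karos; it does not apply.
Duty = £52,009.65 × 29% = £15,082.80.
Line 2 (2579.54.99, Drenoria, 1,136 units, £120,313.76):
Base rate for 2579.54.99 is 13.5%.
Origin Drenoria qualifies under the Quenova–Drenoria agreement and 2579.54.99 is covered: preferential rate 6.5% applies instead.
Duty = £120,313.76 × 6.5% = £7,820.39.
Total = £15,082.80 + £7,820.39 = £22,903.19.

£22,903.19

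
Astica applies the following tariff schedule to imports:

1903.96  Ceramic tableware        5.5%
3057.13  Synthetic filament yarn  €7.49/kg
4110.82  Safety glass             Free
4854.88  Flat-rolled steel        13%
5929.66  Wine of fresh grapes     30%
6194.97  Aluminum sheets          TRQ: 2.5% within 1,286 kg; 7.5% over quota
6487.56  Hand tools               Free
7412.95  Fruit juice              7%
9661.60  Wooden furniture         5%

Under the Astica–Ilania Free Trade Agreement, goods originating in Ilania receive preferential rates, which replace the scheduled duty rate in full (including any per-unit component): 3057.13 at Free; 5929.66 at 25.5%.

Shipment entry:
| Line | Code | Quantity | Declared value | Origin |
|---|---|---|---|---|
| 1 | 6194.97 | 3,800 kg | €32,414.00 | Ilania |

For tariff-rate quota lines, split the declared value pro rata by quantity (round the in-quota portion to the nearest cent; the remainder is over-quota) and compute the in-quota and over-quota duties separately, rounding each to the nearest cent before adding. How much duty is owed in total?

Line 1 (6194.97, Ilania, 3,800 kg, €32,414.00):
Code 6194.97 is under a tariff-rate quota (threshold 1,286 kg). In-quota: 1,286 kg at 2.5%; over-quota: 2,514 kg at 7.5%.
Pro-rata value split: in-quota = €32,414.00 × 1,286/3,800 = €10,969.58; over-quota = €32,414.00 − €10,969.58 = €21,444.42.
In-quota duty = €10,969.58 × 2.5% = €274.24. Over-quota duty = €21,444.42 × 7.5% = €1,608.33.
Line duty = €274.24 + €1,608.33 = €1,882.57.

€1,882.57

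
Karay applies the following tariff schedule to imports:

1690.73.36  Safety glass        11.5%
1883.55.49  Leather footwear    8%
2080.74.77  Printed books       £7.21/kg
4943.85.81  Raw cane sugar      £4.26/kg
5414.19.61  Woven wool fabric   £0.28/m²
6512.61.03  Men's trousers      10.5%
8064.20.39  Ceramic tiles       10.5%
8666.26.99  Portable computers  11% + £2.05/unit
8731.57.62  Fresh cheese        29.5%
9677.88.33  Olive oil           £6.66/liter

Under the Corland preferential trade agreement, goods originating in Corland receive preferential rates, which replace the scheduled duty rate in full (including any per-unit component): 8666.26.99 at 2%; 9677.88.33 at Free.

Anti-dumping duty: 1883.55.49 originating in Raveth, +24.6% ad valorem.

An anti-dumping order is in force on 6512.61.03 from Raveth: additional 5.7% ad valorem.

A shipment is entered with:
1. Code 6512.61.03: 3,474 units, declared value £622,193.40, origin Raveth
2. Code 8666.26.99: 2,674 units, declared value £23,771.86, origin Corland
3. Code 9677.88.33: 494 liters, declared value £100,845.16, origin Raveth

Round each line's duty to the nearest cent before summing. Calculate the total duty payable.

£104,560.81

Line 1 (6512.61.03, Raveth, 3,474 units, £622,193.40):
Base rate for 6512.61.03 is 10.5%.
Additional duty on 6512.61.03 from Raveth: +5.7%. Applied ad valorem rate: 10.5% + 5.7% = 16.2%.
Duty = £622,193.40 × 16.2% = £100,795.33.
Line 2 (8666.26.99, Corland, 2,674 units, £23,771.86):
Base rate for 8666.26.99 is 11% + £2.05/unit.
Origin Corland qualifies under the Karay–Corland agreement and 8666.26.99 is covered: preferential rate 2% applies instead.
Duty = £23,771.86 × 2% = £475.44.
Line 3 (9677.88.33, Raveth, 494 liters, £100,845.16):
Base rate for 9677.88.33 is £6.66/liter.
9677.88.33 has an FTA preferential rate, but origin Raveth is not Corland; base rate stands.
Duty = 494 × £6.66 = £3,290.04.
Total = £100,795.33 + £475.44 + £3,290.04 = £104,560.81.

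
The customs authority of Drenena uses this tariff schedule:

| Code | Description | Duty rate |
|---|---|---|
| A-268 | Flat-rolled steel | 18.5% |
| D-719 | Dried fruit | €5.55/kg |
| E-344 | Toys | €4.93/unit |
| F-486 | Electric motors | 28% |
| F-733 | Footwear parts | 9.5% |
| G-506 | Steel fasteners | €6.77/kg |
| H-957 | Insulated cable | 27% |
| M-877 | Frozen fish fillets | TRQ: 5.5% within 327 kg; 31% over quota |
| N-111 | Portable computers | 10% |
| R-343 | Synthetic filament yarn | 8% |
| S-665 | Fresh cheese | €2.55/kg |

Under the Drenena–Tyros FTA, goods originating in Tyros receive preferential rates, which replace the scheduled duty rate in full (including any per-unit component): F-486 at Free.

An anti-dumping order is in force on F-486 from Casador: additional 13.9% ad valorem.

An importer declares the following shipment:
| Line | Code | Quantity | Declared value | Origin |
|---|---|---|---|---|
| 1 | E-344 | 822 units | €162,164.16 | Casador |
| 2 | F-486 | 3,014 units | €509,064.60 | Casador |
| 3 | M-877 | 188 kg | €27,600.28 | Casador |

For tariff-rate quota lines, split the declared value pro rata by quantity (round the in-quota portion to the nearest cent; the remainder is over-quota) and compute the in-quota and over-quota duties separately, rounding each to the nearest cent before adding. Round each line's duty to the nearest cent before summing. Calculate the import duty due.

Line 1 (E-344, Casador, 822 units, €162,164.16):
Base rate for E-344 is €4.93/unit.
Duty = 822 × €4.93 = €4,052.46.
Line 2 (F-486, Casador, 3,014 units, €509,064.60):
Base rate for F-486 is 28%.
F-486 has an FTA preferential rate, but origin Casador is not Tyros; base rate stands.
Additional duty on F-486 from Casador: +13.9%. Applied ad valorem rate: 28% + 13.9% = 41.9%.
Duty = €509,064.60 × 41.9% = €213,298.07.
Line 3 (M-877, Casador, 188 kg, €27,600.28):
Code M-877 is under a tariff-rate quota (threshold 327 kg). Quantity 188 kg is within the quota, so the in-quota rate 5.5% applies to the full value.
Duty = €27,600.28 × 5.5% = €1,518.02.
Total = €4,052.46 + €213,298.07 + €1,518.02 = €218,868.55.

€218,868.55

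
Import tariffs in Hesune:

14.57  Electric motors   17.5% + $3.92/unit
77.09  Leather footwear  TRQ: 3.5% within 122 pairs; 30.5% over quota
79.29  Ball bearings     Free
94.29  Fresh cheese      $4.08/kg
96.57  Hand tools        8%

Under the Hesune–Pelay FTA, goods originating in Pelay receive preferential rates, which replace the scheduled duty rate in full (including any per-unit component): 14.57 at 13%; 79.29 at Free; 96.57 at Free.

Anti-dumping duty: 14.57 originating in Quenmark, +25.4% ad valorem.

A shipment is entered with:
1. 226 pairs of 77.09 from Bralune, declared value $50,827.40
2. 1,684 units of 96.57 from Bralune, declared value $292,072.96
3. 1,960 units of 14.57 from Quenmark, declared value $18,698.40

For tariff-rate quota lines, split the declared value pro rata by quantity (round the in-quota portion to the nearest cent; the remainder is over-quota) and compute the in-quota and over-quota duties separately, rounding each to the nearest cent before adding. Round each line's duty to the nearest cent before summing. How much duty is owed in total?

$47,164.80

Line 1 (77.09, Bralune, 226 pairs, $50,827.40):
Code 77.09 is under a tariff-rate quota (threshold 122 pairs). In-quota: 122 pairs at 3.5%; over-quota: 104 pairs at 30.5%.
Pro-rata value split: in-quota = $50,827.40 × 122/226 = $27,437.80; over-quota = $50,827.40 − $27,437.80 = $23,389.60.
In-quota duty = $27,437.80 × 3.5% = $960.32. Over-quota duty = $23,389.60 × 30.5% = $7,133.83.
Line duty = $960.32 + $7,133.83 = $8,094.15.
Line 2 (96.57, Bralune, 1,684 units, $292,072.96):
Base rate for 96.57 is 8%.
96.57 has an FTA preferential rate, but origin Bralune is not Pelay; base rate stands.
Duty = $292,072.96 × 8% = $23,365.84.
Line 3 (14.57, Quenmark, 1,960 units, $18,698.40):
Base rate for 14.57 is 17.5% + $3.92/unit.
14.57 has an FTA preferential rate, but origin Quenmark is not Pelay; base rate stands.
Additional duty on 14.57 from Quenmark: +25.4%. Applied ad valorem rate: 17.5% + 25.4% = 42.9%.
Duty = $18,698.40 × 42.9% + 1,960 × $3.92 = $15,704.81.
Total = $8,094.15 + $23,365.84 + $15,704.81 = $47,164.80.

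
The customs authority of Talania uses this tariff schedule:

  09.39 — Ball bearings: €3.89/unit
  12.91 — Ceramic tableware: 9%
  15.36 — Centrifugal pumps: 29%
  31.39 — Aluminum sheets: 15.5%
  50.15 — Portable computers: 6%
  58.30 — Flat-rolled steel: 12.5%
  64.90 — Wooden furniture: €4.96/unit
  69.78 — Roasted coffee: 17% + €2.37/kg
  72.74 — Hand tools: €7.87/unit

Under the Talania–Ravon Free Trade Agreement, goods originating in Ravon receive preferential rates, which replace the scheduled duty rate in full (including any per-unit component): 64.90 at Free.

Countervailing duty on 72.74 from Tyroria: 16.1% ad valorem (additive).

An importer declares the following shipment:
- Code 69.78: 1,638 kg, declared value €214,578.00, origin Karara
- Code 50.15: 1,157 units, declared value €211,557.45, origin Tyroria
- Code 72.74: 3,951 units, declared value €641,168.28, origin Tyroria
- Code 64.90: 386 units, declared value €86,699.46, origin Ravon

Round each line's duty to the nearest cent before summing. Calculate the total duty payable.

Line 1 (69.78, Karara, 1,638 kg, €214,578.00):
Base rate for 69.78 is 17% + €2.37/kg.
Duty = €214,578.00 × 17% + 1,638 × €2.37 = €40,360.32.
Line 2 (50.15, Tyroria, 1,157 units, €211,557.45):
Base rate for 50.15 is 6%.
Duty = €211,557.45 × 6% = €12,693.45.
Line 3 (72.74, Tyroria, 3,951 units, €641,168.28):
Base rate for 72.74 is €7.87/unit.
Additional duty on 72.74 from Tyroria: +16.1% ad valorem. Applied ad valorem rate = 16.1%.
Duty = €641,168.28 × 16.1% + 3,951 × €7.87 = €134,322.46.
Line 4 (64.90, Ravon, 386 units, €86,699.46):
Base rate for 64.90 is €4.96/unit.
Origin Ravon qualifies under the Talania–Ravon agreement and 64.90 is covered: preferential rate Free applies instead.
Duty = €86,699.46 × 0% = €0.00.
Total = €40,360.32 + €12,693.45 + €134,322.46 + €0.00 = €187,376.23.

€187,376.23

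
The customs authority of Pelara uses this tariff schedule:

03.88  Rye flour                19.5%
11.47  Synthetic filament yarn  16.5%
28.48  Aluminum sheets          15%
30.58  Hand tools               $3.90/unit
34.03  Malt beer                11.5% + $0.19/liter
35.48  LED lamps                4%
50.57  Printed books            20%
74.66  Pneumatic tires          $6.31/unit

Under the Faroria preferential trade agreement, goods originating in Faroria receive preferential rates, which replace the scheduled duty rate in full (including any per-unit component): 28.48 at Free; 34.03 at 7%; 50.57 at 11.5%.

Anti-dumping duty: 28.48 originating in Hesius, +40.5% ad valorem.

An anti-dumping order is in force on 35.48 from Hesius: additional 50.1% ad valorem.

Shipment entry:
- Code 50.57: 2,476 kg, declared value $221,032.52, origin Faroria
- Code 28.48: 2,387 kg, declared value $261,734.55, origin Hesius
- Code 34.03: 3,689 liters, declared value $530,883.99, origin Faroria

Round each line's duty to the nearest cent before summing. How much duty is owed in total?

Line 1 (50.57, Faroria, 2,476 kg, $221,032.52):
Base rate for 50.57 is 20%.
Origin Faroria qualifies under the Pelara–Faroria agreement and 50.57 is covered: preferential rate 11.5% applies instead.
Duty = $221,032.52 × 11.5% = $25,418.74.
Line 2 (28.48, Hesius, 2,387 kg, $261,734.55):
Base rate for 28.48 is 15%.
28.48 has an FTA preferential rate, but origin Hesius is not Faroria; base rate stands.
Additional duty on 28.48 from Hesius: +40.5%. Applied ad valorem rate: 15% + 40.5% = 55.5%.
Duty = $261,734.55 × 55.5% = $145,262.68.
Line 3 (34.03, Faroria, 3,689 liters, $530,883.99):
Base rate for 34.03 is 11.5% + $0.19/liter.
Origin Faroria qualifies under the Pelara–Faroria agreement and 34.03 is covered: preferential rate 7% applies instead.
Duty = $530,883.99 × 7% = $37,161.88.
Total = $25,418.74 + $145,262.68 + $37,161.88 = $207,843.30.

$207,843.30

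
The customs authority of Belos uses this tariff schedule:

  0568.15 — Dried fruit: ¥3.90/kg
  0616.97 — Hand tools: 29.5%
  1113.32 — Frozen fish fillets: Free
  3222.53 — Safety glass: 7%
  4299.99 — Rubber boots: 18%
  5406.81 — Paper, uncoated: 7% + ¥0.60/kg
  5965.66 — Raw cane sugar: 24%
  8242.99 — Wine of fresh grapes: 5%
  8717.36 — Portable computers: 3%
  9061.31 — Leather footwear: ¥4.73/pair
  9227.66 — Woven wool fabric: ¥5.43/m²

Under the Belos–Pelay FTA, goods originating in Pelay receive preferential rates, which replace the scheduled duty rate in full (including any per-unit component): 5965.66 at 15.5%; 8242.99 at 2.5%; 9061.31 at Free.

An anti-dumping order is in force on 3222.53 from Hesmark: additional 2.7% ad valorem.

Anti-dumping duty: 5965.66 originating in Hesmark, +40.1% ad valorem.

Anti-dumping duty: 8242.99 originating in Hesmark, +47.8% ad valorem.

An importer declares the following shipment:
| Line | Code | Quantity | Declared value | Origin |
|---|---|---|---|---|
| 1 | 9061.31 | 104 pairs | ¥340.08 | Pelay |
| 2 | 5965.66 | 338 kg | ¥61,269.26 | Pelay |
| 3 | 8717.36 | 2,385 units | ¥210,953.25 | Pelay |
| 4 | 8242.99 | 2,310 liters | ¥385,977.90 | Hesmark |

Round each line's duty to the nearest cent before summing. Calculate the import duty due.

¥219,621.67

Line 1 (9061.31, Pelay, 104 pairs, ¥340.08):
Base rate for 9061.31 is ¥4.73/pair.
Origin Pelay qualifies under the Belos–Pelay agreement and 9061.31 is covered: preferential rate Free applies instead.
Duty = ¥340.08 × 0% = ¥0.00.
Line 2 (5965.66, Pelay, 338 kg, ¥61,269.26):
Base rate for 5965.66 is 24%.
Origin Pelay qualifies under the Belos–Pelay agreement and 5965.66 is covered: preferential rate 15.5% applies instead.
The additional-duty order on 5965.66 targets Hesmark, not Pelay; it does not apply.
Duty = ¥61,269.26 × 15.5% = ¥9,496.74.
Line 3 (8717.36, Pelay, 2,385 units, ¥210,953.25):
Base rate for 8717.36 is 3%.
Origin Pelay is the FTA partner but 8717.36 is not on the preference list; base rate stands.
Duty = ¥210,953.25 × 3% = ¥6,328.60.
Line 4 (8242.99, Hesmark, 2,310 liters, ¥385,977.90):
Base rate for 8242.99 is 5%.
8242.99 has an FTA preferential rate, but origin Hesmark is not Pelay; base rate stands.
Additional duty on 8242.99 from Hesmark: +47.8%. Applied ad valorem rate: 5% + 47.8% = 52.8%.
Duty = ¥385,977.90 × 52.8% = ¥203,796.33.
Total = ¥0.00 + ¥9,496.74 + ¥6,328.60 + ¥203,796.33 = ¥219,621.67.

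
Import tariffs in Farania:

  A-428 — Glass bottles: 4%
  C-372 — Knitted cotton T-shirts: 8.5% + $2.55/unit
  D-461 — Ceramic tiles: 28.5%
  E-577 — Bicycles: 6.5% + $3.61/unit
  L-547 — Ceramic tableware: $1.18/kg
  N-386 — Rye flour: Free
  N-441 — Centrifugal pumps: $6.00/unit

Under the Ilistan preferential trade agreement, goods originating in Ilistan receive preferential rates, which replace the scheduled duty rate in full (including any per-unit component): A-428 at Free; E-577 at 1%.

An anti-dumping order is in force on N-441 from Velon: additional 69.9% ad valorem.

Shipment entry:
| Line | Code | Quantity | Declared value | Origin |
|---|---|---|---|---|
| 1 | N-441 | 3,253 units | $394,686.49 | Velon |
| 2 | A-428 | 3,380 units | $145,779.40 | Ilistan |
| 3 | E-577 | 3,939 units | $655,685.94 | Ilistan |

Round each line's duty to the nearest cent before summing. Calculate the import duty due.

Line 1 (N-441, Velon, 3,253 units, $394,686.49):
Base rate for N-441 is $6.00/unit.
Additional duty on N-441 from Velon: +69.9% ad valorem. Applied ad valorem rate = 69.9%.
Duty = $394,686.49 × 69.9% + 3,253 × $6.00 = $295,403.86.
Line 2 (A-428, Ilistan, 3,380 units, $145,779.40):
Base rate for A-428 is 4%.
Origin Ilistan qualifies under the Farania–Ilistan agreement and A-428 is covered: preferential rate Free applies instead.
Duty = $145,779.40 × 0% = $0.00.
Line 3 (E-577, Ilistan, 3,939 units, $655,685.94):
Base rate for E-577 is 6.5% + $3.61/unit.
Origin Ilistan qualifies under the Farania–Ilistan agreement and E-577 is covered: preferential rate 1% applies instead.
Duty = $655,685.94 × 1% = $6,556.86.
Total = $295,403.86 + $0.00 + $6,556.86 = $301,960.72.

$301,960.72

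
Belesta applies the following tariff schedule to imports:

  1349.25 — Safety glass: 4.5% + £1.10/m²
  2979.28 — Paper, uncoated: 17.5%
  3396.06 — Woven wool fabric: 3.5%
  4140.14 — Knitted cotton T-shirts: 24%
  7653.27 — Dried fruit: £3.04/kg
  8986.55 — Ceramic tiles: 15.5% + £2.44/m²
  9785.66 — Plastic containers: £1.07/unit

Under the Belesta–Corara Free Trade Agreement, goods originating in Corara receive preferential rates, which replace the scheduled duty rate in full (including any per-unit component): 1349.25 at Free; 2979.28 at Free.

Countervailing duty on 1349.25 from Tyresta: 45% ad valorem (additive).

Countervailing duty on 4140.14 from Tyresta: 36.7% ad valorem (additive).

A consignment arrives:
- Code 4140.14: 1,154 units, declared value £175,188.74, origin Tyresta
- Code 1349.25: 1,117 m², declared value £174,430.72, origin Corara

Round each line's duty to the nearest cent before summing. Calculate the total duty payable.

Line 1 (4140.14, Tyresta, 1,154 units, £175,188.74):
Base rate for 4140.14 is 24%.
Additional duty on 4140.14 from Tyresta: +36.7%. Applied ad valorem rate: 24% + 36.7% = 60.7%.
Duty = £175,188.74 × 60.7% = £106,339.57.
Line 2 (1349.25, Corara, 1,117 m², £174,430.72):
Base rate for 1349.25 is 4.5% + £1.10/m².
Origin Corara qualifies under the Belesta–Corara agreement and 1349.25 is covered: preferential rate Free applies instead.
The additional-duty order on 1349.25 targets Tyresta, not Corara; it does not apply.
Duty = £174,430.72 × 0% = £0.00.
Total = £106,339.57 + £0.00 = £106,339.57.

£106,339.57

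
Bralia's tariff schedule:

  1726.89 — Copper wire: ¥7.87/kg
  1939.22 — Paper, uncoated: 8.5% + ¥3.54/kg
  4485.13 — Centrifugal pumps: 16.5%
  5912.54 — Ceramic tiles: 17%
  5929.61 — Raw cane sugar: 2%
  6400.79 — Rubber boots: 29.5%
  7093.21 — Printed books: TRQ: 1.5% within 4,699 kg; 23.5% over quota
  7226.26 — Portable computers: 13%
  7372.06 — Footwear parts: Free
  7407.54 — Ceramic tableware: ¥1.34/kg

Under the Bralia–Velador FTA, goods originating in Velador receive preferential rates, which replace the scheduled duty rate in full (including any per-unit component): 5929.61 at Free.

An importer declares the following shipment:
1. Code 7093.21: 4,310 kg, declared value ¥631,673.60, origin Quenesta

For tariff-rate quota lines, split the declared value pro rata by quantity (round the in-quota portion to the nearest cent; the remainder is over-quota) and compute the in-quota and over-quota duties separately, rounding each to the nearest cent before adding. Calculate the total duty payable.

¥9,475.10

Line 1 (7093.21, Quenesta, 4,310 kg, ¥631,673.60):
Code 7093.21 is under a tariff-rate quota (threshold 4,699 kg). Quantity 4,310 kg is within the quota, so the in-quota rate 1.5% applies to the full value.
Duty = ¥631,673.60 × 1.5% = ¥9,475.10.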